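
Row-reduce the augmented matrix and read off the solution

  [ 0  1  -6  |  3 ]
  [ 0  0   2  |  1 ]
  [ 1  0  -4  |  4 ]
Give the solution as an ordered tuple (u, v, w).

(6, 6, 1/2)

Swap R1 and R3.
  [ 1  0  -4  |  4 ]
  [ 0  0   2  |  1 ]
  [ 0  1  -6  |  3 ]
Swap R2 and R3.
  [ 1  0  -4  |  4 ]
  [ 0  1  -6  |  3 ]
  [ 0  0   2  |  1 ]
Multiply R3 by 1/2.
  [ 1  0  -4  |    4 ]
  [ 0  1  -6  |    3 ]
  [ 0  0   1  |  1/2 ]
Add 6 times R3 to R2.
  [ 1  0  -4  |    4 ]
  [ 0  1   0  |    6 ]
  [ 0  0   1  |  1/2 ]
Add 4 times R3 to R1.
  [ 1  0  0  |    6 ]
  [ 0  1  0  |    6 ]
  [ 0  0  1  |  1/2 ]
Reading off the last column: u = 6, v = 6, w = 1/2.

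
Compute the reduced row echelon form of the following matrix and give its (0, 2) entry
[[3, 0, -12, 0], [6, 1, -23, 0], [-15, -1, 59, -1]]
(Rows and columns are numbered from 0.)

-4

Multiply R1 by 1/3.
  [   1   0   -4   0 ]
  [   6   1  -23   0 ]
  [ -15  -1   59  -1 ]
Subtract 6 times R1 from R2.
  [   1   0  -4   0 ]
  [   0   1   1   0 ]
  [ -15  -1  59  -1 ]
Add 15 times R1 to R3.
  [ 1   0  -4   0 ]
  [ 0   1   1   0 ]
  [ 0  -1  -1  -1 ]
Add R2 to R3.
  [ 1  0  -4   0 ]
  [ 0  1   1   0 ]
  [ 0  0   0  -1 ]
Multiply R3 by -1.
  [ 1  0  -4  0 ]
  [ 0  1   1  0 ]
  [ 0  0   0  1 ]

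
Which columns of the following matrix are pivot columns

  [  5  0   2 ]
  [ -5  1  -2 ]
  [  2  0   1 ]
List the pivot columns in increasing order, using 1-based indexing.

R1 → 1/5·R1
R2 → R2 + 5·R1
R3 → R3 − 2·R1
R3 → 5·R3
R1 → R1 − 2/5·R3
Pivot columns are the columns containing a leading 1.

1, 2, 3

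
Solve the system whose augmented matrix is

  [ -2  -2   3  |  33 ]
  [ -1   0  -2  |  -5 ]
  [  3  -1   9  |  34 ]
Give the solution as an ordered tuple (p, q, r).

R1 → -1/2·R1
  [  1   1  -3/2  |  -33/2 ]
  [ -1   0    -2  |     -5 ]
  [  3  -1     9  |     34 ]
R2 → R2 + R1
  [ 1   1  -3/2  |  -33/2 ]
  [ 0   1  -7/2  |  -43/2 ]
  [ 3  -1     9  |     34 ]
R3 → R3 − 3·R1
  [ 1   1  -3/2  |  -33/2 ]
  [ 0   1  -7/2  |  -43/2 ]
  [ 0  -4  27/2  |  167/2 ]
R3 → R3 + 4·R2
  [ 1  1  -3/2  |  -33/2 ]
  [ 0  1  -7/2  |  -43/2 ]
  [ 0  0  -1/2  |   -5/2 ]
R3 → -2·R3
  [ 1  1  -3/2  |  -33/2 ]
  [ 0  1  -7/2  |  -43/2 ]
  [ 0  0     1  |      5 ]
R2 → R2 + 7/2·R3
  [ 1  1  -3/2  |  -33/2 ]
  [ 0  1     0  |     -4 ]
  [ 0  0     1  |      5 ]
R1 → R1 + 3/2·R3
  [ 1  1  0  |  -9 ]
  [ 0  1  0  |  -4 ]
  [ 0  0  1  |   5 ]
R1 → R1 − R2
  [ 1  0  0  |  -5 ]
  [ 0  1  0  |  -4 ]
  [ 0  0  1  |   5 ]
Reading off the last column: p = -5, q = -4, r = 5.

(-5, -4, 5)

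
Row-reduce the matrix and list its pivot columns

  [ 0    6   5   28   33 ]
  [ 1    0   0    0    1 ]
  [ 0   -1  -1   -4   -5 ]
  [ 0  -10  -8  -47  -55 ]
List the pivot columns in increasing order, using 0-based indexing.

0, 1, 2, 3

Swap r1 and r2.
  [ 1    0   0    0    1 ]
  [ 0    6   5   28   33 ]
  [ 0   -1  -1   -4   -5 ]
  [ 0  -10  -8  -47  -55 ]
Multiply r2 by 1/6.
  [ 1    0    0     0     1 ]
  [ 0    1  5/6  14/3  11/2 ]
  [ 0   -1   -1    -4    -5 ]
  [ 0  -10   -8   -47   -55 ]
Add r2 to r3.
  [ 1    0     0     0     1 ]
  [ 0    1   5/6  14/3  11/2 ]
  [ 0    0  -1/6   2/3   1/2 ]
  [ 0  -10    -8   -47   -55 ]
Add 10 times r2 to r4.
  [ 1  0     0     0     1 ]
  [ 0  1   5/6  14/3  11/2 ]
  [ 0  0  -1/6   2/3   1/2 ]
  [ 0  0   1/3  -1/3     0 ]
Multiply r3 by -6.
  [ 1  0    0     0     1 ]
  [ 0  1  5/6  14/3  11/2 ]
  [ 0  0    1    -4    -3 ]
  [ 0  0  1/3  -1/3     0 ]
Subtract 1/3 times r3 from r4.
  [ 1  0    0     0     1 ]
  [ 0  1  5/6  14/3  11/2 ]
  [ 0  0    1    -4    -3 ]
  [ 0  0    0     1     1 ]
Add 4 times r4 to r3.
  [ 1  0    0     0     1 ]
  [ 0  1  5/6  14/3  11/2 ]
  [ 0  0    1     0     1 ]
  [ 0  0    0     1     1 ]
Subtract 14/3 times r4 from r2.
  [ 1  0    0  0    1 ]
  [ 0  1  5/6  0  5/6 ]
  [ 0  0    1  0    1 ]
  [ 0  0    0  1    1 ]
Subtract 5/6 times r3 from r2.
  [ 1  0  0  0  1 ]
  [ 0  1  0  0  0 ]
  [ 0  0  1  0  1 ]
  [ 0  0  0  1  1 ]
Pivot columns are the columns containing a leading 1.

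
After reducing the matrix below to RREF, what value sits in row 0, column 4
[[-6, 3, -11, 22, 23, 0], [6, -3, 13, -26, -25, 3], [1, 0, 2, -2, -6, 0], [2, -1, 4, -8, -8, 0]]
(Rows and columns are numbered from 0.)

r1 := -1/6·r1
  [ 1  -1/2  11/6  -11/3  -23/6  0 ]
  [ 6    -3    13    -26    -25  3 ]
  [ 1     0     2     -2     -6  0 ]
  [ 2    -1     4     -8     -8  0 ]
r2 := r2 − 6·r1
  [ 1  -1/2  11/6  -11/3  -23/6  0 ]
  [ 0     0     2     -4     -2  3 ]
  [ 1     0     2     -2     -6  0 ]
  [ 2    -1     4     -8     -8  0 ]
r3 := r3 − r1
  [ 1  -1/2  11/6  -11/3  -23/6  0 ]
  [ 0     0     2     -4     -2  3 ]
  [ 0   1/2   1/6    5/3  -13/6  0 ]
  [ 2    -1     4     -8     -8  0 ]
r4 := r4 − 2·r1
  [ 1  -1/2  11/6  -11/3  -23/6  0 ]
  [ 0     0     2     -4     -2  3 ]
  [ 0   1/2   1/6    5/3  -13/6  0 ]
  [ 0     0   1/3   -2/3   -1/3  0 ]
r2 ↔ r3
  [ 1  -1/2  11/6  -11/3  -23/6  0 ]
  [ 0   1/2   1/6    5/3  -13/6  0 ]
  [ 0     0     2     -4     -2  3 ]
  [ 0     0   1/3   -2/3   -1/3  0 ]
r2 := 2·r2
  [ 1  -1/2  11/6  -11/3  -23/6  0 ]
  [ 0     1   1/3   10/3  -13/3  0 ]
  [ 0     0     2     -4     -2  3 ]
  [ 0     0   1/3   -2/3   -1/3  0 ]
r3 := 1/2·r3
  [ 1  -1/2  11/6  -11/3  -23/6    0 ]
  [ 0     1   1/3   10/3  -13/3    0 ]
  [ 0     0     1     -2     -1  3/2 ]
  [ 0     0   1/3   -2/3   -1/3    0 ]
r4 := r4 − 1/3·r3
  [ 1  -1/2  11/6  -11/3  -23/6     0 ]
  [ 0     1   1/3   10/3  -13/3     0 ]
  [ 0     0     1     -2     -1   3/2 ]
  [ 0     0     0      0      0  -1/2 ]
r4 := -2·r4
  [ 1  -1/2  11/6  -11/3  -23/6    0 ]
  [ 0     1   1/3   10/3  -13/3    0 ]
  [ 0     0     1     -2     -1  3/2 ]
  [ 0     0     0      0      0    1 ]
r3 := r3 − 3/2·r4
  [ 1  -1/2  11/6  -11/3  -23/6  0 ]
  [ 0     1   1/3   10/3  -13/3  0 ]
  [ 0     0     1     -2     -1  0 ]
  [ 0     0     0      0      0  1 ]
r2 := r2 − 1/3·r3
  [ 1  -1/2  11/6  -11/3  -23/6  0 ]
  [ 0     1     0      4     -4  0 ]
  [ 0     0     1     -2     -1  0 ]
  [ 0     0     0      0      0  1 ]
r1 := r1 − 11/6·r3
  [ 1  -1/2  0   0  -2  0 ]
  [ 0     1  0   4  -4  0 ]
  [ 0     0  1  -2  -1  0 ]
  [ 0     0  0   0   0  1 ]
r1 := r1 + 1/2·r2
  [ 1  0  0   2  -4  0 ]
  [ 0  1  0   4  -4  0 ]
  [ 0  0  1  -2  -1  0 ]
  [ 0  0  0   0   0  1 ]

-4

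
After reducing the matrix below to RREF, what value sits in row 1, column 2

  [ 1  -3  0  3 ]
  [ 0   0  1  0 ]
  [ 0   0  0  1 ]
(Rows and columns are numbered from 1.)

-3

r1 ← r1 − 3·r3
  [ 1  -3  0  0 ]
  [ 0   0  1  0 ]
  [ 0   0  0  1 ]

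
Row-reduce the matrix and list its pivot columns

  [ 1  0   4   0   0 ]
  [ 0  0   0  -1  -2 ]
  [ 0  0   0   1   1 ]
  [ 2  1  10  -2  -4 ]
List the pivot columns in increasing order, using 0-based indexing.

R4 → R4 − 2·R1
  [ 1  0  4   0   0 ]
  [ 0  0  0  -1  -2 ]
  [ 0  0  0   1   1 ]
  [ 0  1  2  -2  -4 ]
R2 <-> R4
  [ 1  0  4   0   0 ]
  [ 0  1  2  -2  -4 ]
  [ 0  0  0   1   1 ]
  [ 0  0  0  -1  -2 ]
R4 → R4 + R3
  [ 1  0  4   0   0 ]
  [ 0  1  2  -2  -4 ]
  [ 0  0  0   1   1 ]
  [ 0  0  0   0  -1 ]
R4 → -1·R4
  [ 1  0  4   0   0 ]
  [ 0  1  2  -2  -4 ]
  [ 0  0  0   1   1 ]
  [ 0  0  0   0   1 ]
R3 → R3 − R4
  [ 1  0  4   0   0 ]
  [ 0  1  2  -2  -4 ]
  [ 0  0  0   1   0 ]
  [ 0  0  0   0   1 ]
R2 → R2 + 4·R4
  [ 1  0  4   0  0 ]
  [ 0  1  2  -2  0 ]
  [ 0  0  0   1  0 ]
  [ 0  0  0   0  1 ]
R2 → R2 + 2·R3
  [ 1  0  4  0  0 ]
  [ 0  1  2  0  0 ]
  [ 0  0  0  1  0 ]
  [ 0  0  0  0  1 ]
Pivot columns are the columns containing a leading 1.

0, 1, 3, 4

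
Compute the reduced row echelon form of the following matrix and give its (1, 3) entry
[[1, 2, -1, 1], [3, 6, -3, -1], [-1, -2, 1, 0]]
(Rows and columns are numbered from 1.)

Subtract 3 times r1 from r2.
  [  1   2  -1   1 ]
  [  0   0   0  -4 ]
  [ -1  -2   1   0 ]
Add r1 to r3.
  [ 1  2  -1   1 ]
  [ 0  0   0  -4 ]
  [ 0  0   0   1 ]
Multiply r2 by -1/4.
  [ 1  2  -1  1 ]
  [ 0  0   0  1 ]
  [ 0  0   0  1 ]
Subtract r2 from r3.
  [ 1  2  -1  1 ]
  [ 0  0   0  1 ]
  [ 0  0   0  0 ]
Subtract r2 from r1.
  [ 1  2  -1  0 ]
  [ 0  0   0  1 ]
  [ 0  0   0  0 ]

-1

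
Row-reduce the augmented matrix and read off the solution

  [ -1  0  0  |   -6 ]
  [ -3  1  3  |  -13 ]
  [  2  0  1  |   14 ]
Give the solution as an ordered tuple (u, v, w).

(6, -1, 2)

R1 ← -1·R1
  [  1  0  0  |    6 ]
  [ -3  1  3  |  -13 ]
  [  2  0  1  |   14 ]
R2 ← R2 + 3·R1
  [ 1  0  0  |   6 ]
  [ 0  1  3  |   5 ]
  [ 2  0  1  |  14 ]
R3 ← R3 − 2·R1
  [ 1  0  0  |  6 ]
  [ 0  1  3  |  5 ]
  [ 0  0  1  |  2 ]
R2 ← R2 − 3·R3
  [ 1  0  0  |   6 ]
  [ 0  1  0  |  -1 ]
  [ 0  0  1  |   2 ]
Reading off the last column: u = 6, v = -1, w = 2.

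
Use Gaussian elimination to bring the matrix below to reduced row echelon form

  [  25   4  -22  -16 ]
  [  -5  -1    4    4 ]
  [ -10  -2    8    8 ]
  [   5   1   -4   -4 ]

Multiply r1 by 1/25.
  [   1  4/25  -22/25  -16/25 ]
  [  -5    -1       4       4 ]
  [ -10    -2       8       8 ]
  [   5     1      -4      -4 ]
Add 5 times r1 to r2.
  [   1  4/25  -22/25  -16/25 ]
  [   0  -1/5    -2/5     4/5 ]
  [ -10    -2       8       8 ]
  [   5     1      -4      -4 ]
Add 10 times r1 to r3.
  [ 1  4/25  -22/25  -16/25 ]
  [ 0  -1/5    -2/5     4/5 ]
  [ 0  -2/5    -4/5     8/5 ]
  [ 5     1      -4      -4 ]
Subtract 5 times r1 from r4.
  [ 1  4/25  -22/25  -16/25 ]
  [ 0  -1/5    -2/5     4/5 ]
  [ 0  -2/5    -4/5     8/5 ]
  [ 0   1/5     2/5    -4/5 ]
Multiply r2 by -5.
  [ 1  4/25  -22/25  -16/25 ]
  [ 0     1       2      -4 ]
  [ 0  -2/5    -4/5     8/5 ]
  [ 0   1/5     2/5    -4/5 ]
Add 2/5 times r2 to r3.
  [ 1  4/25  -22/25  -16/25 ]
  [ 0     1       2      -4 ]
  [ 0     0       0       0 ]
  [ 0   1/5     2/5    -4/5 ]
Subtract 1/5 times r2 from r4.
  [ 1  4/25  -22/25  -16/25 ]
  [ 0     1       2      -4 ]
  [ 0     0       0       0 ]
  [ 0     0       0       0 ]
Subtract 4/25 times r2 from r1.
  [ 1  0  -6/5   0 ]
  [ 0  1     2  -4 ]
  [ 0  0     0   0 ]
  [ 0  0     0   0 ]

[[1, 0, -6/5, 0], [0, 1, 2, -4], [0, 0, 0, 0], [0, 0, 0, 0]]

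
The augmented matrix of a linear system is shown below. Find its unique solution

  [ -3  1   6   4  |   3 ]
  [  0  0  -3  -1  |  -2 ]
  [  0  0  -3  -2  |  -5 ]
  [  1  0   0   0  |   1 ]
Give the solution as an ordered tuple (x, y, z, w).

R1 -> -1/3·R1
  [ 1  -1/3  -2  -4/3  |  -1 ]
  [ 0     0  -3    -1  |  -2 ]
  [ 0     0  -3    -2  |  -5 ]
  [ 1     0   0     0  |   1 ]
R4 -> R4 − R1
  [ 1  -1/3  -2  -4/3  |  -1 ]
  [ 0     0  -3    -1  |  -2 ]
  [ 0     0  -3    -2  |  -5 ]
  [ 0   1/3   2   4/3  |   2 ]
R2 <=> R4
  [ 1  -1/3  -2  -4/3  |  -1 ]
  [ 0   1/3   2   4/3  |   2 ]
  [ 0     0  -3    -2  |  -5 ]
  [ 0     0  -3    -1  |  -2 ]
R2 -> 3·R2
  [ 1  -1/3  -2  -4/3  |  -1 ]
  [ 0     1   6     4  |   6 ]
  [ 0     0  -3    -2  |  -5 ]
  [ 0     0  -3    -1  |  -2 ]
R3 -> -1/3·R3
  [ 1  -1/3  -2  -4/3  |   -1 ]
  [ 0     1   6     4  |    6 ]
  [ 0     0   1   2/3  |  5/3 ]
  [ 0     0  -3    -1  |   -2 ]
R4 -> R4 + 3·R3
  [ 1  -1/3  -2  -4/3  |   -1 ]
  [ 0     1   6     4  |    6 ]
  [ 0     0   1   2/3  |  5/3 ]
  [ 0     0   0     1  |    3 ]
R3 -> R3 − 2/3·R4
  [ 1  -1/3  -2  -4/3  |    -1 ]
  [ 0     1   6     4  |     6 ]
  [ 0     0   1     0  |  -1/3 ]
  [ 0     0   0     1  |     3 ]
R2 -> R2 − 4·R4
  [ 1  -1/3  -2  -4/3  |    -1 ]
  [ 0     1   6     0  |    -6 ]
  [ 0     0   1     0  |  -1/3 ]
  [ 0     0   0     1  |     3 ]
R1 -> R1 + 4/3·R4
  [ 1  -1/3  -2  0  |     3 ]
  [ 0     1   6  0  |    -6 ]
  [ 0     0   1  0  |  -1/3 ]
  [ 0     0   0  1  |     3 ]
R2 -> R2 − 6·R3
  [ 1  -1/3  -2  0  |     3 ]
  [ 0     1   0  0  |    -4 ]
  [ 0     0   1  0  |  -1/3 ]
  [ 0     0   0  1  |     3 ]
R1 -> R1 + 2·R3
  [ 1  -1/3  0  0  |   7/3 ]
  [ 0     1  0  0  |    -4 ]
  [ 0     0  1  0  |  -1/3 ]
  [ 0     0  0  1  |     3 ]
R1 -> R1 + 1/3·R2
  [ 1  0  0  0  |     1 ]
  [ 0  1  0  0  |    -4 ]
  [ 0  0  1  0  |  -1/3 ]
  [ 0  0  0  1  |     3 ]
Reading off the last column: x = 1, y = -4, z = -1/3, w = 3.

(1, -4, -1/3, 3)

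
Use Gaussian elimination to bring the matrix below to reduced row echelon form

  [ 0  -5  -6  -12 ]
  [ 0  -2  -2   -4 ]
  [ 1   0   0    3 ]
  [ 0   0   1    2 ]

[[1, 0, 0, 3], [0, 1, 0, 0], [0, 0, 1, 2], [0, 0, 0, 0]]

R1 ↔ R3
  [ 1   0   0    3 ]
  [ 0  -2  -2   -4 ]
  [ 0  -5  -6  -12 ]
  [ 0   0   1    2 ]
R2 -> -1/2·R2
  [ 1   0   0    3 ]
  [ 0   1   1    2 ]
  [ 0  -5  -6  -12 ]
  [ 0   0   1    2 ]
R3 -> R3 + 5·R2
  [ 1  0   0   3 ]
  [ 0  1   1   2 ]
  [ 0  0  -1  -2 ]
  [ 0  0   1   2 ]
R3 -> -1·R3
  [ 1  0  0  3 ]
  [ 0  1  1  2 ]
  [ 0  0  1  2 ]
  [ 0  0  1  2 ]
R4 -> R4 − R3
  [ 1  0  0  3 ]
  [ 0  1  1  2 ]
  [ 0  0  1  2 ]
  [ 0  0  0  0 ]
R2 -> R2 − R3
  [ 1  0  0  3 ]
  [ 0  1  0  0 ]
  [ 0  0  1  2 ]
  [ 0  0  0  0 ]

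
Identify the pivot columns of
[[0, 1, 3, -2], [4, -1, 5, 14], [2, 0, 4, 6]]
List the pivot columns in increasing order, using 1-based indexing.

r1 <-> r2
  [ 4  -1  5  14 ]
  [ 0   1  3  -2 ]
  [ 2   0  4   6 ]
r1 -> 1/4·r1
  [ 1  -1/4  5/4  7/2 ]
  [ 0     1    3   -2 ]
  [ 2     0    4    6 ]
r3 -> r3 − 2·r1
  [ 1  -1/4  5/4  7/2 ]
  [ 0     1    3   -2 ]
  [ 0   1/2  3/2   -1 ]
r3 -> r3 − 1/2·r2
  [ 1  -1/4  5/4  7/2 ]
  [ 0     1    3   -2 ]
  [ 0     0    0    0 ]
r1 -> r1 + 1/4·r2
  [ 1  0  2   3 ]
  [ 0  1  3  -2 ]
  [ 0  0  0   0 ]
Pivot columns are the columns containing a leading 1.

1, 2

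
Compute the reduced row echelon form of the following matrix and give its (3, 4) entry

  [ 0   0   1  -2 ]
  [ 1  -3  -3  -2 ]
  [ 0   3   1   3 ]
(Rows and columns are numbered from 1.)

r1 <-> r2
  [ 1  -3  -3  -2 ]
  [ 0   0   1  -2 ]
  [ 0   3   1   3 ]
r2 <-> r3
  [ 1  -3  -3  -2 ]
  [ 0   3   1   3 ]
  [ 0   0   1  -2 ]
r2 -> 1/3·r2
  [ 1  -3   -3  -2 ]
  [ 0   1  1/3   1 ]
  [ 0   0    1  -2 ]
r2 -> r2 − 1/3·r3
  [ 1  -3  -3   -2 ]
  [ 0   1   0  5/3 ]
  [ 0   0   1   -2 ]
r1 -> r1 + 3·r3
  [ 1  -3  0   -8 ]
  [ 0   1  0  5/3 ]
  [ 0   0  1   -2 ]
r1 -> r1 + 3·r2
  [ 1  0  0   -3 ]
  [ 0  1  0  5/3 ]
  [ 0  0  1   -2 ]

-2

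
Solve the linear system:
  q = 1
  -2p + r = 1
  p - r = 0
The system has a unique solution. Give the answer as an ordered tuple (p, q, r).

Form the augmented matrix and row-reduce:
  [  0  1   0  |  1 ]
  [ -2  0   1  |  1 ]
  [  1  0  -1  |  0 ]
R1 <-> R2
  [ -2  0   1  |  1 ]
  [  0  1   0  |  1 ]
  [  1  0  -1  |  0 ]
R1 → -1/2·R1
  [ 1  0  -1/2  |  -1/2 ]
  [ 0  1     0  |     1 ]
  [ 1  0    -1  |     0 ]
R3 → R3 − R1
  [ 1  0  -1/2  |  -1/2 ]
  [ 0  1     0  |     1 ]
  [ 0  0  -1/2  |   1/2 ]
R3 → -2·R3
  [ 1  0  -1/2  |  -1/2 ]
  [ 0  1     0  |     1 ]
  [ 0  0     1  |    -1 ]
R1 → R1 + 1/2·R3
  [ 1  0  0  |  -1 ]
  [ 0  1  0  |   1 ]
  [ 0  0  1  |  -1 ]
Reading off the last column: p = -1, q = 1, r = -1.

(-1, 1, -1)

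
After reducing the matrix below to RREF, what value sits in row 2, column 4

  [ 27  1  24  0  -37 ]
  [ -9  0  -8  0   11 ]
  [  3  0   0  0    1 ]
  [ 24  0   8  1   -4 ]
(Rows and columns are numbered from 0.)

-7/4

R1 ← 1/27·R1
  [  1  1/27  8/9  0  -37/27 ]
  [ -9     0   -8  0      11 ]
  [  3     0    0  0       1 ]
  [ 24     0    8  1      -4 ]
R2 ← R2 + 9·R1
  [  1  1/27  8/9  0  -37/27 ]
  [  0   1/3    0  0    -4/3 ]
  [  3     0    0  0       1 ]
  [ 24     0    8  1      -4 ]
R3 ← R3 − 3·R1
  [  1  1/27   8/9  0  -37/27 ]
  [  0   1/3     0  0    -4/3 ]
  [  0  -1/9  -8/3  0    46/9 ]
  [ 24     0     8  1      -4 ]
R4 ← R4 − 24·R1
  [ 1  1/27    8/9  0  -37/27 ]
  [ 0   1/3      0  0    -4/3 ]
  [ 0  -1/9   -8/3  0    46/9 ]
  [ 0  -8/9  -40/3  1   260/9 ]
R2 ← 3·R2
  [ 1  1/27    8/9  0  -37/27 ]
  [ 0     1      0  0      -4 ]
  [ 0  -1/9   -8/3  0    46/9 ]
  [ 0  -8/9  -40/3  1   260/9 ]
R3 ← R3 + 1/9·R2
  [ 1  1/27    8/9  0  -37/27 ]
  [ 0     1      0  0      -4 ]
  [ 0     0   -8/3  0    14/3 ]
  [ 0  -8/9  -40/3  1   260/9 ]
R4 ← R4 + 8/9·R2
  [ 1  1/27    8/9  0  -37/27 ]
  [ 0     1      0  0      -4 ]
  [ 0     0   -8/3  0    14/3 ]
  [ 0     0  -40/3  1    76/3 ]
R3 ← -3/8·R3
  [ 1  1/27    8/9  0  -37/27 ]
  [ 0     1      0  0      -4 ]
  [ 0     0      1  0    -7/4 ]
  [ 0     0  -40/3  1    76/3 ]
R4 ← R4 + 40/3·R3
  [ 1  1/27  8/9  0  -37/27 ]
  [ 0     1    0  0      -4 ]
  [ 0     0    1  0    -7/4 ]
  [ 0     0    0  1       2 ]
R1 ← R1 − 8/9·R3
  [ 1  1/27  0  0  5/27 ]
  [ 0     1  0  0    -4 ]
  [ 0     0  1  0  -7/4 ]
  [ 0     0  0  1     2 ]
R1 ← R1 − 1/27·R2
  [ 1  0  0  0   1/3 ]
  [ 0  1  0  0    -4 ]
  [ 0  0  1  0  -7/4 ]
  [ 0  0  0  1     2 ]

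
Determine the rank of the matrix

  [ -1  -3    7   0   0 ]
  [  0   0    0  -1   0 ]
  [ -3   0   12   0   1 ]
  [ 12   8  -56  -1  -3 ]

rank = 4

Multiply ρ1 by -1.
  [  1  3   -7   0   0 ]
  [  0  0    0  -1   0 ]
  [ -3  0   12   0   1 ]
  [ 12  8  -56  -1  -3 ]
Add 3 times ρ1 to ρ3.
  [  1  3   -7   0   0 ]
  [  0  0    0  -1   0 ]
  [  0  9   -9   0   1 ]
  [ 12  8  -56  -1  -3 ]
Subtract 12 times ρ1 from ρ4.
  [ 1    3  -7   0   0 ]
  [ 0    0   0  -1   0 ]
  [ 0    9  -9   0   1 ]
  [ 0  -28  28  -1  -3 ]
Swap ρ2 and ρ3.
  [ 1    3  -7   0   0 ]
  [ 0    9  -9   0   1 ]
  [ 0    0   0  -1   0 ]
  [ 0  -28  28  -1  -3 ]
Multiply ρ2 by 1/9.
  [ 1    3  -7   0    0 ]
  [ 0    1  -1   0  1/9 ]
  [ 0    0   0  -1    0 ]
  [ 0  -28  28  -1   -3 ]
Add 28 times ρ2 to ρ4.
  [ 1  3  -7   0    0 ]
  [ 0  1  -1   0  1/9 ]
  [ 0  0   0  -1    0 ]
  [ 0  0   0  -1  1/9 ]
Multiply ρ3 by -1.
  [ 1  3  -7   0    0 ]
  [ 0  1  -1   0  1/9 ]
  [ 0  0   0   1    0 ]
  [ 0  0   0  -1  1/9 ]
Add ρ3 to ρ4.
  [ 1  3  -7  0    0 ]
  [ 0  1  -1  0  1/9 ]
  [ 0  0   0  1    0 ]
  [ 0  0   0  0  1/9 ]
Multiply ρ4 by 9.
  [ 1  3  -7  0    0 ]
  [ 0  1  -1  0  1/9 ]
  [ 0  0   0  1    0 ]
  [ 0  0   0  0    1 ]
Subtract 1/9 times ρ4 from ρ2.
  [ 1  3  -7  0  0 ]
  [ 0  1  -1  0  0 ]
  [ 0  0   0  1  0 ]
  [ 0  0   0  0  1 ]
Subtract 3 times ρ2 from ρ1.
  [ 1  0  -4  0  0 ]
  [ 0  1  -1  0  0 ]
  [ 0  0   0  1  0 ]
  [ 0  0   0  0  1 ]
The reduced form has 4 nonzero rows.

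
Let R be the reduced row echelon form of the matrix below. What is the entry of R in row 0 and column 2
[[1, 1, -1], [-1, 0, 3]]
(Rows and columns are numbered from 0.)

r2 := r2 + r1
  [ 1  1  -1 ]
  [ 0  1   2 ]
r1 := r1 − r2
  [ 1  0  -3 ]
  [ 0  1   2 ]

-3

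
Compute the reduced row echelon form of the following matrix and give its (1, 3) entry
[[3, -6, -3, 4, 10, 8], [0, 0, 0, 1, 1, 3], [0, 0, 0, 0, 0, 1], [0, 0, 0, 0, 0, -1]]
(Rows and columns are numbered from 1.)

-1

Multiply r1 by 1/3.
Add r3 to r4.
Subtract 3 times r3 from r2.
Subtract 8/3 times r3 from r1.
Subtract 4/3 times r2 from r1.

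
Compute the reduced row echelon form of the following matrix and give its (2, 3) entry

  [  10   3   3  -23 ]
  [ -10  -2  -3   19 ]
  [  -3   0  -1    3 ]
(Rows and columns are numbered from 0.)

3

R1 ← 1/10·R1
  [   1  3/10  3/10  -23/10 ]
  [ -10    -2    -3      19 ]
  [  -3     0    -1       3 ]
R2 ← R2 + 10·R1
  [  1  3/10  3/10  -23/10 ]
  [  0     1     0      -4 ]
  [ -3     0    -1       3 ]
R3 ← R3 + 3·R1
  [ 1  3/10   3/10  -23/10 ]
  [ 0     1      0      -4 ]
  [ 0  9/10  -1/10  -39/10 ]
R3 ← R3 − 9/10·R2
  [ 1  3/10   3/10  -23/10 ]
  [ 0     1      0      -4 ]
  [ 0     0  -1/10   -3/10 ]
R3 ← -10·R3
  [ 1  3/10  3/10  -23/10 ]
  [ 0     1     0      -4 ]
  [ 0     0     1       3 ]
R1 ← R1 − 3/10·R3
  [ 1  3/10  0  -16/5 ]
  [ 0     1  0     -4 ]
  [ 0     0  1      3 ]
R1 ← R1 − 3/10·R2
  [ 1  0  0  -2 ]
  [ 0  1  0  -4 ]
  [ 0  0  1   3 ]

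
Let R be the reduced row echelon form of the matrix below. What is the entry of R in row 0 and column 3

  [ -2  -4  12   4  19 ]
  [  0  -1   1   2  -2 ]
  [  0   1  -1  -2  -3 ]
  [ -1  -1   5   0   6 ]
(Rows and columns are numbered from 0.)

2

R1 := -1/2·R1
  [  1   2  -6  -2  -19/2 ]
  [  0  -1   1   2     -2 ]
  [  0   1  -1  -2     -3 ]
  [ -1  -1   5   0      6 ]
R4 := R4 + R1
  [ 1   2  -6  -2  -19/2 ]
  [ 0  -1   1   2     -2 ]
  [ 0   1  -1  -2     -3 ]
  [ 0   1  -1  -2   -7/2 ]
R2 := -1·R2
  [ 1  2  -6  -2  -19/2 ]
  [ 0  1  -1  -2      2 ]
  [ 0  1  -1  -2     -3 ]
  [ 0  1  -1  -2   -7/2 ]
R3 := R3 − R2
  [ 1  2  -6  -2  -19/2 ]
  [ 0  1  -1  -2      2 ]
  [ 0  0   0   0     -5 ]
  [ 0  1  -1  -2   -7/2 ]
R4 := R4 − R2
  [ 1  2  -6  -2  -19/2 ]
  [ 0  1  -1  -2      2 ]
  [ 0  0   0   0     -5 ]
  [ 0  0   0   0  -11/2 ]
R3 := -1/5·R3
  [ 1  2  -6  -2  -19/2 ]
  [ 0  1  -1  -2      2 ]
  [ 0  0   0   0      1 ]
  [ 0  0   0   0  -11/2 ]
R4 := R4 + 11/2·R3
  [ 1  2  -6  -2  -19/2 ]
  [ 0  1  -1  -2      2 ]
  [ 0  0   0   0      1 ]
  [ 0  0   0   0      0 ]
R2 := R2 − 2·R3
  [ 1  2  -6  -2  -19/2 ]
  [ 0  1  -1  -2      0 ]
  [ 0  0   0   0      1 ]
  [ 0  0   0   0      0 ]
R1 := R1 + 19/2·R3
  [ 1  2  -6  -2  0 ]
  [ 0  1  -1  -2  0 ]
  [ 0  0   0   0  1 ]
  [ 0  0   0   0  0 ]
R1 := R1 − 2·R2
  [ 1  0  -4   2  0 ]
  [ 0  1  -1  -2  0 ]
  [ 0  0   0   0  1 ]
  [ 0  0   0   0  0 ]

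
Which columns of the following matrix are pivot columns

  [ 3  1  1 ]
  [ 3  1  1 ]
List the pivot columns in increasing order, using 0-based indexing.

0

R1 ← 1/3·R1
  [ 1  1/3  1/3 ]
  [ 3    1    1 ]
R2 ← R2 − 3·R1
  [ 1  1/3  1/3 ]
  [ 0    0    0 ]
Pivot columns are the columns containing a leading 1.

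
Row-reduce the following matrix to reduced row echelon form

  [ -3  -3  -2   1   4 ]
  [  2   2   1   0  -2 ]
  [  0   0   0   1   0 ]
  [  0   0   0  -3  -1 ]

ρ1 ← -1/3·ρ1
  [ 1  1  2/3  -1/3  -4/3 ]
  [ 2  2    1     0    -2 ]
  [ 0  0    0     1     0 ]
  [ 0  0    0    -3    -1 ]
ρ2 ← ρ2 − 2·ρ1
  [ 1  1   2/3  -1/3  -4/3 ]
  [ 0  0  -1/3   2/3   2/3 ]
  [ 0  0     0     1     0 ]
  [ 0  0     0    -3    -1 ]
ρ2 ← -3·ρ2
  [ 1  1  2/3  -1/3  -4/3 ]
  [ 0  0    1    -2    -2 ]
  [ 0  0    0     1     0 ]
  [ 0  0    0    -3    -1 ]
ρ4 ← ρ4 + 3·ρ3
  [ 1  1  2/3  -1/3  -4/3 ]
  [ 0  0    1    -2    -2 ]
  [ 0  0    0     1     0 ]
  [ 0  0    0     0    -1 ]
ρ4 ← -1·ρ4
  [ 1  1  2/3  -1/3  -4/3 ]
  [ 0  0    1    -2    -2 ]
  [ 0  0    0     1     0 ]
  [ 0  0    0     0     1 ]
ρ2 ← ρ2 + 2·ρ4
  [ 1  1  2/3  -1/3  -4/3 ]
  [ 0  0    1    -2     0 ]
  [ 0  0    0     1     0 ]
  [ 0  0    0     0     1 ]
ρ1 ← ρ1 + 4/3·ρ4
  [ 1  1  2/3  -1/3  0 ]
  [ 0  0    1    -2  0 ]
  [ 0  0    0     1  0 ]
  [ 0  0    0     0  1 ]
ρ2 ← ρ2 + 2·ρ3
  [ 1  1  2/3  -1/3  0 ]
  [ 0  0    1     0  0 ]
  [ 0  0    0     1  0 ]
  [ 0  0    0     0  1 ]
ρ1 ← ρ1 + 1/3·ρ3
  [ 1  1  2/3  0  0 ]
  [ 0  0    1  0  0 ]
  [ 0  0    0  1  0 ]
  [ 0  0    0  0  1 ]
ρ1 ← ρ1 − 2/3·ρ2
  [ 1  1  0  0  0 ]
  [ 0  0  1  0  0 ]
  [ 0  0  0  1  0 ]
  [ 0  0  0  0  1 ]

[[1, 1, 0, 0, 0], [0, 0, 1, 0, 0], [0, 0, 0, 1, 0], [0, 0, 0, 0, 1]]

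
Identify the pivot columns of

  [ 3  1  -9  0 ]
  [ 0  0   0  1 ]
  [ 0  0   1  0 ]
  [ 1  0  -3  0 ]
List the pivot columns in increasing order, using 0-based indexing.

Multiply R1 by 1/3.
  [ 1  1/3  -3  0 ]
  [ 0    0   0  1 ]
  [ 0    0   1  0 ]
  [ 1    0  -3  0 ]
Subtract R1 from R4.
  [ 1   1/3  -3  0 ]
  [ 0     0   0  1 ]
  [ 0     0   1  0 ]
  [ 0  -1/3   0  0 ]
Swap R2 and R4.
  [ 1   1/3  -3  0 ]
  [ 0  -1/3   0  0 ]
  [ 0     0   1  0 ]
  [ 0     0   0  1 ]
Multiply R2 by -3.
  [ 1  1/3  -3  0 ]
  [ 0    1   0  0 ]
  [ 0    0   1  0 ]
  [ 0    0   0  1 ]
Add 3 times R3 to R1.
  [ 1  1/3  0  0 ]
  [ 0    1  0  0 ]
  [ 0    0  1  0 ]
  [ 0    0  0  1 ]
Subtract 1/3 times R2 from R1.
  [ 1  0  0  0 ]
  [ 0  1  0  0 ]
  [ 0  0  1  0 ]
  [ 0  0  0  1 ]
Pivot columns are the columns containing a leading 1.

0, 1, 2, 3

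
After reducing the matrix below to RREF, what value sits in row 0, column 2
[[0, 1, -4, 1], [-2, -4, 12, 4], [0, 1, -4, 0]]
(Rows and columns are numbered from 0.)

ρ1 <=> ρ2
  [ -2  -4  12  4 ]
  [  0   1  -4  1 ]
  [  0   1  -4  0 ]
ρ1 ← -1/2·ρ1
  [ 1  2  -6  -2 ]
  [ 0  1  -4   1 ]
  [ 0  1  -4   0 ]
ρ3 ← ρ3 − ρ2
  [ 1  2  -6  -2 ]
  [ 0  1  -4   1 ]
  [ 0  0   0  -1 ]
ρ3 ← -1·ρ3
  [ 1  2  -6  -2 ]
  [ 0  1  -4   1 ]
  [ 0  0   0   1 ]
ρ2 ← ρ2 − ρ3
  [ 1  2  -6  -2 ]
  [ 0  1  -4   0 ]
  [ 0  0   0   1 ]
ρ1 ← ρ1 + 2·ρ3
  [ 1  2  -6  0 ]
  [ 0  1  -4  0 ]
  [ 0  0   0  1 ]
ρ1 ← ρ1 − 2·ρ2
  [ 1  0   2  0 ]
  [ 0  1  -4  0 ]
  [ 0  0   0  1 ]

2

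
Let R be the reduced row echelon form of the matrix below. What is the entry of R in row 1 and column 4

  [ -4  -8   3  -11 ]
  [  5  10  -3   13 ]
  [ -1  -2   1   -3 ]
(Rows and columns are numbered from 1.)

2

ρ1 -> -1/4·ρ1
  [  1   2  -3/4  11/4 ]
  [  5  10    -3    13 ]
  [ -1  -2     1    -3 ]
ρ2 -> ρ2 − 5·ρ1
  [  1   2  -3/4  11/4 ]
  [  0   0   3/4  -3/4 ]
  [ -1  -2     1    -3 ]
ρ3 -> ρ3 + ρ1
  [ 1  2  -3/4  11/4 ]
  [ 0  0   3/4  -3/4 ]
  [ 0  0   1/4  -1/4 ]
ρ2 -> 4/3·ρ2
  [ 1  2  -3/4  11/4 ]
  [ 0  0     1    -1 ]
  [ 0  0   1/4  -1/4 ]
ρ3 -> ρ3 − 1/4·ρ2
  [ 1  2  -3/4  11/4 ]
  [ 0  0     1    -1 ]
  [ 0  0     0     0 ]
ρ1 -> ρ1 + 3/4·ρ2
  [ 1  2  0   2 ]
  [ 0  0  1  -1 ]
  [ 0  0  0   0 ]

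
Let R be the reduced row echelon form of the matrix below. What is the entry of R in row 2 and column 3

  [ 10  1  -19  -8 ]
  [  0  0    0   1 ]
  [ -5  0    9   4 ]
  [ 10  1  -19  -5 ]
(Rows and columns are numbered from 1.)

ρ1 → 1/10·ρ1
  [  1  1/10  -19/10  -4/5 ]
  [  0     0       0     1 ]
  [ -5     0       9     4 ]
  [ 10     1     -19    -5 ]
ρ3 → ρ3 + 5·ρ1
  [  1  1/10  -19/10  -4/5 ]
  [  0     0       0     1 ]
  [  0   1/2    -1/2     0 ]
  [ 10     1     -19    -5 ]
ρ4 → ρ4 − 10·ρ1
  [ 1  1/10  -19/10  -4/5 ]
  [ 0     0       0     1 ]
  [ 0   1/2    -1/2     0 ]
  [ 0     0       0     3 ]
ρ2 <-> ρ3
  [ 1  1/10  -19/10  -4/5 ]
  [ 0   1/2    -1/2     0 ]
  [ 0     0       0     1 ]
  [ 0     0       0     3 ]
ρ2 → 2·ρ2
  [ 1  1/10  -19/10  -4/5 ]
  [ 0     1      -1     0 ]
  [ 0     0       0     1 ]
  [ 0     0       0     3 ]
ρ4 → ρ4 − 3·ρ3
  [ 1  1/10  -19/10  -4/5 ]
  [ 0     1      -1     0 ]
  [ 0     0       0     1 ]
  [ 0     0       0     0 ]
ρ1 → ρ1 + 4/5·ρ3
  [ 1  1/10  -19/10  0 ]
  [ 0     1      -1  0 ]
  [ 0     0       0  1 ]
  [ 0     0       0  0 ]
ρ1 → ρ1 − 1/10·ρ2
  [ 1  0  -9/5  0 ]
  [ 0  1    -1  0 ]
  [ 0  0     0  1 ]
  [ 0  0     0  0 ]

-1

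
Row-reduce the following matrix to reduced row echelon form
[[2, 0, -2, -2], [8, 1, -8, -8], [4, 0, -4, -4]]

Multiply r1 by 1/2.
  [ 1  0  -1  -1 ]
  [ 8  1  -8  -8 ]
  [ 4  0  -4  -4 ]
Subtract 8 times r1 from r2.
  [ 1  0  -1  -1 ]
  [ 0  1   0   0 ]
  [ 4  0  -4  -4 ]
Subtract 4 times r1 from r3.
  [ 1  0  -1  -1 ]
  [ 0  1   0   0 ]
  [ 0  0   0   0 ]

[[1, 0, -1, -1], [0, 1, 0, 0], [0, 0, 0, 0]]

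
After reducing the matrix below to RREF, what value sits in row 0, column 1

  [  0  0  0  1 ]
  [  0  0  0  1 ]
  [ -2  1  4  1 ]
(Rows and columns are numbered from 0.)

R1 ↔ R3
  [ -2  1  4  1 ]
  [  0  0  0  1 ]
  [  0  0  0  1 ]
R1 -> -1/2·R1
  [ 1  -1/2  -2  -1/2 ]
  [ 0     0   0     1 ]
  [ 0     0   0     1 ]
R3 -> R3 − R2
  [ 1  -1/2  -2  -1/2 ]
  [ 0     0   0     1 ]
  [ 0     0   0     0 ]
R1 -> R1 + 1/2·R2
  [ 1  -1/2  -2  0 ]
  [ 0     0   0  1 ]
  [ 0     0   0  0 ]

-1/2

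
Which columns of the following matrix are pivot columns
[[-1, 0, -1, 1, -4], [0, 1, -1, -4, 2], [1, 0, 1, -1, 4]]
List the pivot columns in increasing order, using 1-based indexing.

R1 -> -1·R1
R3 -> R3 − R1
Pivot columns are the columns containing a leading 1.

1, 2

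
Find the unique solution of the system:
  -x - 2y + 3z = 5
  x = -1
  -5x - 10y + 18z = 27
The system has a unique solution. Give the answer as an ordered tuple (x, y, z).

(-1, -1, 2/3)

Form the augmented matrix and row-reduce:
  [ -1   -2   3  |   5 ]
  [  1    0   0  |  -1 ]
  [ -5  -10  18  |  27 ]
ρ1 → -1·ρ1
  [  1    2  -3  |  -5 ]
  [  1    0   0  |  -1 ]
  [ -5  -10  18  |  27 ]
ρ2 → ρ2 − ρ1
  [  1    2  -3  |  -5 ]
  [  0   -2   3  |   4 ]
  [ -5  -10  18  |  27 ]
ρ3 → ρ3 + 5·ρ1
  [ 1   2  -3  |  -5 ]
  [ 0  -2   3  |   4 ]
  [ 0   0   3  |   2 ]
ρ2 → -1/2·ρ2
  [ 1  2    -3  |  -5 ]
  [ 0  1  -3/2  |  -2 ]
  [ 0  0     3  |   2 ]
ρ3 → 1/3·ρ3
  [ 1  2    -3  |   -5 ]
  [ 0  1  -3/2  |   -2 ]
  [ 0  0     1  |  2/3 ]
ρ2 → ρ2 + 3/2·ρ3
  [ 1  2  -3  |   -5 ]
  [ 0  1   0  |   -1 ]
  [ 0  0   1  |  2/3 ]
ρ1 → ρ1 + 3·ρ3
  [ 1  2  0  |   -3 ]
  [ 0  1  0  |   -1 ]
  [ 0  0  1  |  2/3 ]
ρ1 → ρ1 − 2·ρ2
  [ 1  0  0  |   -1 ]
  [ 0  1  0  |   -1 ]
  [ 0  0  1  |  2/3 ]
Reading off the last column: x = -1, y = -1, z = 2/3.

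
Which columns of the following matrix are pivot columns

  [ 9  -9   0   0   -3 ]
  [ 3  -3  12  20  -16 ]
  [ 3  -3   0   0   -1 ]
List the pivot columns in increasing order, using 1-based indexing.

R1 ← 1/9·R1
  [ 1  -1   0   0  -1/3 ]
  [ 3  -3  12  20   -16 ]
  [ 3  -3   0   0    -1 ]
R2 ← R2 − 3·R1
  [ 1  -1   0   0  -1/3 ]
  [ 0   0  12  20   -15 ]
  [ 3  -3   0   0    -1 ]
R3 ← R3 − 3·R1
  [ 1  -1   0   0  -1/3 ]
  [ 0   0  12  20   -15 ]
  [ 0   0   0   0     0 ]
R2 ← 1/12·R2
  [ 1  -1  0    0  -1/3 ]
  [ 0   0  1  5/3  -5/4 ]
  [ 0   0  0    0     0 ]
Pivot columns are the columns containing a leading 1.

1, 3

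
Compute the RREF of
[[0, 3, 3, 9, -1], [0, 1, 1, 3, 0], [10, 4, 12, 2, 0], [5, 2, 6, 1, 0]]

R1 <=> R3
  [ 10  4  12  2   0 ]
  [  0  1   1  3   0 ]
  [  0  3   3  9  -1 ]
  [  5  2   6  1   0 ]
R1 ← 1/10·R1
  [ 1  2/5  6/5  1/5   0 ]
  [ 0    1    1    3   0 ]
  [ 0    3    3    9  -1 ]
  [ 5    2    6    1   0 ]
R4 ← R4 − 5·R1
  [ 1  2/5  6/5  1/5   0 ]
  [ 0    1    1    3   0 ]
  [ 0    3    3    9  -1 ]
  [ 0    0    0    0   0 ]
R3 ← R3 − 3·R2
  [ 1  2/5  6/5  1/5   0 ]
  [ 0    1    1    3   0 ]
  [ 0    0    0    0  -1 ]
  [ 0    0    0    0   0 ]
R3 ← -1·R3
  [ 1  2/5  6/5  1/5  0 ]
  [ 0    1    1    3  0 ]
  [ 0    0    0    0  1 ]
  [ 0    0    0    0  0 ]
R1 ← R1 − 2/5·R2
  [ 1  0  4/5  -1  0 ]
  [ 0  1    1   3  0 ]
  [ 0  0    0   0  1 ]
  [ 0  0    0   0  0 ]

[[1, 0, 4/5, -1, 0], [0, 1, 1, 3, 0], [0, 0, 0, 0, 1], [0, 0, 0, 0, 0]]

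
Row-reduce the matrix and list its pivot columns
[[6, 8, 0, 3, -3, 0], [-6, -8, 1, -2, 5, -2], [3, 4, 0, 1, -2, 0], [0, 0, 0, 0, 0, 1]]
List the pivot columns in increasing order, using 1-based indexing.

1, 3, 4, 6

R1 := 1/6·R1
R2 := R2 + 6·R1
R3 := R3 − 3·R1
R3 := -2·R3
R2 := R2 + 2·R4
R2 := R2 − R3
R1 := R1 − 1/2·R3
Pivot columns are the columns containing a leading 1.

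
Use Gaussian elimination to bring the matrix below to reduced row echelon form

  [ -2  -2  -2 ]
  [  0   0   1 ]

[[1, 1, 0], [0, 0, 1]]

R1 ← -1/2·R1
R1 ← R1 − R2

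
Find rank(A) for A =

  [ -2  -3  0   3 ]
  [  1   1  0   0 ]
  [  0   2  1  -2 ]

Multiply ρ1 by -1/2.
  [ 1  3/2  0  -3/2 ]
  [ 1    1  0     0 ]
  [ 0    2  1    -2 ]
Subtract ρ1 from ρ2.
  [ 1   3/2  0  -3/2 ]
  [ 0  -1/2  0   3/2 ]
  [ 0     2  1    -2 ]
Multiply ρ2 by -2.
  [ 1  3/2  0  -3/2 ]
  [ 0    1  0    -3 ]
  [ 0    2  1    -2 ]
Subtract 2 times ρ2 from ρ3.
  [ 1  3/2  0  -3/2 ]
  [ 0    1  0    -3 ]
  [ 0    0  1     4 ]
Subtract 3/2 times ρ2 from ρ1.
  [ 1  0  0   3 ]
  [ 0  1  0  -3 ]
  [ 0  0  1   4 ]
The reduced form has 3 nonzero rows.

rank = 3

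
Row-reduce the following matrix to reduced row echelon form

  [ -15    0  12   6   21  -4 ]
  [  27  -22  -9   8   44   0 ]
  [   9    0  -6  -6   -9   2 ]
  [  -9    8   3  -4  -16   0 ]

[[1, 0, 0, -2, 1, 0], [0, 1, 0, -2, -2, 0], [0, 0, 1, -2, 3, 0], [0, 0, 0, 0, 0, 1]]

Multiply ρ1 by -1/15.
  [  1    0  -4/5  -2/5  -7/5  4/15 ]
  [ 27  -22    -9     8    44     0 ]
  [  9    0    -6    -6    -9     2 ]
  [ -9    8     3    -4   -16     0 ]
Subtract 27 times ρ1 from ρ2.
  [  1    0  -4/5  -2/5   -7/5   4/15 ]
  [  0  -22  63/5  94/5  409/5  -36/5 ]
  [  9    0    -6    -6     -9      2 ]
  [ -9    8     3    -4    -16      0 ]
Subtract 9 times ρ1 from ρ3.
  [  1    0  -4/5   -2/5   -7/5   4/15 ]
  [  0  -22  63/5   94/5  409/5  -36/5 ]
  [  0    0   6/5  -12/5   18/5   -2/5 ]
  [ -9    8     3     -4    -16      0 ]
Add 9 times ρ1 to ρ4.
  [ 1    0   -4/5   -2/5    -7/5   4/15 ]
  [ 0  -22   63/5   94/5   409/5  -36/5 ]
  [ 0    0    6/5  -12/5    18/5   -2/5 ]
  [ 0    8  -21/5  -38/5  -143/5   12/5 ]
Multiply ρ2 by -1/22.
  [ 1  0     -4/5    -2/5      -7/5   4/15 ]
  [ 0  1  -63/110  -47/55  -409/110  18/55 ]
  [ 0  0      6/5   -12/5      18/5   -2/5 ]
  [ 0  8    -21/5   -38/5    -143/5   12/5 ]
Subtract 8 times ρ2 from ρ4.
  [ 1  0     -4/5    -2/5      -7/5    4/15 ]
  [ 0  1  -63/110  -47/55  -409/110   18/55 ]
  [ 0  0      6/5   -12/5      18/5    -2/5 ]
  [ 0  0    21/55  -42/55     63/55  -12/55 ]
Multiply ρ3 by 5/6.
  [ 1  0     -4/5    -2/5      -7/5    4/15 ]
  [ 0  1  -63/110  -47/55  -409/110   18/55 ]
  [ 0  0        1      -2         3    -1/3 ]
  [ 0  0    21/55  -42/55     63/55  -12/55 ]
Subtract 21/55 times ρ3 from ρ4.
  [ 1  0     -4/5    -2/5      -7/5   4/15 ]
  [ 0  1  -63/110  -47/55  -409/110  18/55 ]
  [ 0  0        1      -2         3   -1/3 ]
  [ 0  0        0       0         0  -1/11 ]
Multiply ρ4 by -11.
  [ 1  0     -4/5    -2/5      -7/5   4/15 ]
  [ 0  1  -63/110  -47/55  -409/110  18/55 ]
  [ 0  0        1      -2         3   -1/3 ]
  [ 0  0        0       0         0      1 ]
Add 1/3 times ρ4 to ρ3.
  [ 1  0     -4/5    -2/5      -7/5   4/15 ]
  [ 0  1  -63/110  -47/55  -409/110  18/55 ]
  [ 0  0        1      -2         3      0 ]
  [ 0  0        0       0         0      1 ]
Subtract 18/55 times ρ4 from ρ2.
  [ 1  0     -4/5    -2/5      -7/5  4/15 ]
  [ 0  1  -63/110  -47/55  -409/110     0 ]
  [ 0  0        1      -2         3     0 ]
  [ 0  0        0       0         0     1 ]
Subtract 4/15 times ρ4 from ρ1.
  [ 1  0     -4/5    -2/5      -7/5  0 ]
  [ 0  1  -63/110  -47/55  -409/110  0 ]
  [ 0  0        1      -2         3  0 ]
  [ 0  0        0       0         0  1 ]
Add 63/110 times ρ3 to ρ2.
  [ 1  0  -4/5  -2/5  -7/5  0 ]
  [ 0  1     0    -2    -2  0 ]
  [ 0  0     1    -2     3  0 ]
  [ 0  0     0     0     0  1 ]
Add 4/5 times ρ3 to ρ1.
  [ 1  0  0  -2   1  0 ]
  [ 0  1  0  -2  -2  0 ]
  [ 0  0  1  -2   3  0 ]
  [ 0  0  0   0   0  1 ]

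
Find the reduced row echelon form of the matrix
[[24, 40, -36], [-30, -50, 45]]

Multiply R1 by 1/24.
  [   1  5/3  -3/2 ]
  [ -30  -50    45 ]
Add 30 times R1 to R2.
  [ 1  5/3  -3/2 ]
  [ 0    0     0 ]

[[1, 5/3, -3/2], [0, 0, 0]]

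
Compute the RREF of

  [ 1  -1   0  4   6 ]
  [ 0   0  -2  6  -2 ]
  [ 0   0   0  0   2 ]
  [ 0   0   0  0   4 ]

Multiply R2 by -1/2.
  [ 1  -1  0   4  6 ]
  [ 0   0  1  -3  1 ]
  [ 0   0  0   0  2 ]
  [ 0   0  0   0  4 ]
Multiply R3 by 1/2.
  [ 1  -1  0   4  6 ]
  [ 0   0  1  -3  1 ]
  [ 0   0  0   0  1 ]
  [ 0   0  0   0  4 ]
Subtract 4 times R3 from R4.
  [ 1  -1  0   4  6 ]
  [ 0   0  1  -3  1 ]
  [ 0   0  0   0  1 ]
  [ 0   0  0   0  0 ]
Subtract R3 from R2.
  [ 1  -1  0   4  6 ]
  [ 0   0  1  -3  0 ]
  [ 0   0  0   0  1 ]
  [ 0   0  0   0  0 ]
Subtract 6 times R3 from R1.
  [ 1  -1  0   4  0 ]
  [ 0   0  1  -3  0 ]
  [ 0   0  0   0  1 ]
  [ 0   0  0   0  0 ]

[[1, -1, 0, 4, 0], [0, 0, 1, -3, 0], [0, 0, 0, 0, 1], [0, 0, 0, 0, 0]]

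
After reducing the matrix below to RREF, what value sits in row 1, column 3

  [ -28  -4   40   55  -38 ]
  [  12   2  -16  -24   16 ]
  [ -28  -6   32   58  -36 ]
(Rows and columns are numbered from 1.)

-2

R1 → -1/28·R1
  [   1  1/7  -10/7  -55/28  19/14 ]
  [  12    2    -16     -24     16 ]
  [ -28   -6     32      58    -36 ]
R2 → R2 − 12·R1
  [   1  1/7  -10/7  -55/28  19/14 ]
  [   0  2/7    8/7    -3/7   -2/7 ]
  [ -28   -6     32      58    -36 ]
R3 → R3 + 28·R1
  [ 1  1/7  -10/7  -55/28  19/14 ]
  [ 0  2/7    8/7    -3/7   -2/7 ]
  [ 0   -2     -8       3      2 ]
R2 → 7/2·R2
  [ 1  1/7  -10/7  -55/28  19/14 ]
  [ 0    1      4    -3/2     -1 ]
  [ 0   -2     -8       3      2 ]
R3 → R3 + 2·R2
  [ 1  1/7  -10/7  -55/28  19/14 ]
  [ 0    1      4    -3/2     -1 ]
  [ 0    0      0       0      0 ]
R1 → R1 − 1/7·R2
  [ 1  0  -2  -7/4  3/2 ]
  [ 0  1   4  -3/2   -1 ]
  [ 0  0   0     0    0 ]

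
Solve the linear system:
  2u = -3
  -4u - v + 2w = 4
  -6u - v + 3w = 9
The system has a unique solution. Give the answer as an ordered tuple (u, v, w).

(-3/2, 6, 2)

Form the augmented matrix and row-reduce:
  [  2   0  0  |  -3 ]
  [ -4  -1  2  |   4 ]
  [ -6  -1  3  |   9 ]
ρ1 ← 1/2·ρ1
  [  1   0  0  |  -3/2 ]
  [ -4  -1  2  |     4 ]
  [ -6  -1  3  |     9 ]
ρ2 ← ρ2 + 4·ρ1
  [  1   0  0  |  -3/2 ]
  [  0  -1  2  |    -2 ]
  [ -6  -1  3  |     9 ]
ρ3 ← ρ3 + 6·ρ1
  [ 1   0  0  |  -3/2 ]
  [ 0  -1  2  |    -2 ]
  [ 0  -1  3  |     0 ]
ρ2 ← -1·ρ2
  [ 1   0   0  |  -3/2 ]
  [ 0   1  -2  |     2 ]
  [ 0  -1   3  |     0 ]
ρ3 ← ρ3 + ρ2
  [ 1  0   0  |  -3/2 ]
  [ 0  1  -2  |     2 ]
  [ 0  0   1  |     2 ]
ρ2 ← ρ2 + 2·ρ3
  [ 1  0  0  |  -3/2 ]
  [ 0  1  0  |     6 ]
  [ 0  0  1  |     2 ]
Reading off the last column: u = -3/2, v = 6, w = 2.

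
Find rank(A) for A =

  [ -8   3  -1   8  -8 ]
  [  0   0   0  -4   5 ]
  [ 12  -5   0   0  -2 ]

rank = 3

R1 -> -1/8·R1
  [  1  -3/8  1/8  -1   1 ]
  [  0     0    0  -4   5 ]
  [ 12    -5    0   0  -2 ]
R3 -> R3 − 12·R1
  [ 1  -3/8   1/8  -1    1 ]
  [ 0     0     0  -4    5 ]
  [ 0  -1/2  -3/2  12  -14 ]
R2 <=> R3
  [ 1  -3/8   1/8  -1    1 ]
  [ 0  -1/2  -3/2  12  -14 ]
  [ 0     0     0  -4    5 ]
R2 -> -2·R2
  [ 1  -3/8  1/8   -1   1 ]
  [ 0     1    3  -24  28 ]
  [ 0     0    0   -4   5 ]
R3 -> -1/4·R3
  [ 1  -3/8  1/8   -1     1 ]
  [ 0     1    3  -24    28 ]
  [ 0     0    0    1  -5/4 ]
R2 -> R2 + 24·R3
  [ 1  -3/8  1/8  -1     1 ]
  [ 0     1    3   0    -2 ]
  [ 0     0    0   1  -5/4 ]
R1 -> R1 + R3
  [ 1  -3/8  1/8  0  -1/4 ]
  [ 0     1    3  0    -2 ]
  [ 0     0    0  1  -5/4 ]
R1 -> R1 + 3/8·R2
  [ 1  0  5/4  0    -1 ]
  [ 0  1    3  0    -2 ]
  [ 0  0    0  1  -5/4 ]
The reduced form has 3 nonzero rows.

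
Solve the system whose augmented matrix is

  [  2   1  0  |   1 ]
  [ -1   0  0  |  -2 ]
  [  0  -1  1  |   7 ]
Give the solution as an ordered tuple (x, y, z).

ρ1 -> 1/2·ρ1
  [  1  1/2  0  |  1/2 ]
  [ -1    0  0  |   -2 ]
  [  0   -1  1  |    7 ]
ρ2 -> ρ2 + ρ1
  [ 1  1/2  0  |   1/2 ]
  [ 0  1/2  0  |  -3/2 ]
  [ 0   -1  1  |     7 ]
ρ2 -> 2·ρ2
  [ 1  1/2  0  |  1/2 ]
  [ 0    1  0  |   -3 ]
  [ 0   -1  1  |    7 ]
ρ3 -> ρ3 + ρ2
  [ 1  1/2  0  |  1/2 ]
  [ 0    1  0  |   -3 ]
  [ 0    0  1  |    4 ]
ρ1 -> ρ1 − 1/2·ρ2
  [ 1  0  0  |   2 ]
  [ 0  1  0  |  -3 ]
  [ 0  0  1  |   4 ]
Reading off the last column: x = 2, y = -3, z = 4.

(2, -3, 4)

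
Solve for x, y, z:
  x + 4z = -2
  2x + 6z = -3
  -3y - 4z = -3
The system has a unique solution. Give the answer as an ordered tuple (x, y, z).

(0, 5/3, -1/2)

Form the augmented matrix and row-reduce:
  [ 1   0   4  |  -2 ]
  [ 2   0   6  |  -3 ]
  [ 0  -3  -4  |  -3 ]
R2 -> R2 − 2·R1
  [ 1   0   4  |  -2 ]
  [ 0   0  -2  |   1 ]
  [ 0  -3  -4  |  -3 ]
R2 <-> R3
  [ 1   0   4  |  -2 ]
  [ 0  -3  -4  |  -3 ]
  [ 0   0  -2  |   1 ]
R2 -> -1/3·R2
  [ 1  0    4  |  -2 ]
  [ 0  1  4/3  |   1 ]
  [ 0  0   -2  |   1 ]
R3 -> -1/2·R3
  [ 1  0    4  |    -2 ]
  [ 0  1  4/3  |     1 ]
  [ 0  0    1  |  -1/2 ]
R2 -> R2 − 4/3·R3
  [ 1  0  4  |    -2 ]
  [ 0  1  0  |   5/3 ]
  [ 0  0  1  |  -1/2 ]
R1 -> R1 − 4·R3
  [ 1  0  0  |     0 ]
  [ 0  1  0  |   5/3 ]
  [ 0  0  1  |  -1/2 ]
Reading off the last column: x = 0, y = 5/3, z = -1/2.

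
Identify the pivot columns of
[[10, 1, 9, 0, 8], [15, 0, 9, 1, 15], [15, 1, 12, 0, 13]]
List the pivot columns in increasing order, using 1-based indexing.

1, 2, 4

R1 → 1/10·R1
R2 → R2 − 15·R1
R3 → R3 − 15·R1
R2 → -2/3·R2
R3 → R3 + 1/2·R2
R3 → -3·R3
R2 → R2 + 2/3·R3
R1 → R1 − 1/10·R2
Pivot columns are the columns containing a leading 1.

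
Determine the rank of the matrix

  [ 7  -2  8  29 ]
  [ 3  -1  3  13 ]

R1 -> 1/7·R1
  [ 1  -2/7  8/7  29/7 ]
  [ 3    -1    3    13 ]
R2 -> R2 − 3·R1
  [ 1  -2/7   8/7  29/7 ]
  [ 0  -1/7  -3/7   4/7 ]
R2 -> -7·R2
  [ 1  -2/7  8/7  29/7 ]
  [ 0     1    3    -4 ]
R1 -> R1 + 2/7·R2
  [ 1  0  2   3 ]
  [ 0  1  3  -4 ]
The reduced form has 2 nonzero rows.

rank = 2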